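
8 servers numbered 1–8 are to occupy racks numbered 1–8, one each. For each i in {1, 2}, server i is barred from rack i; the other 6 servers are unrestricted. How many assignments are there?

Let Aᵢ (for i ∈ {1, 2}) be the placements that put server i in its forbidden rack. Any j of these fix j positions, leaving (8−j)! ways to fill the rest, and there are C(2,j) ways to pick which j.
By inclusion–exclusion, the number of valid placements is Σ_{j=0}^{2} (−1)^j C(2,j)·(8−j)!.
Computing: 40320 − 10080 + 720 = 30960.

30960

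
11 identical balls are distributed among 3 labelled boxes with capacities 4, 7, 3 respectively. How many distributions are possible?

10

By stars and bars, unrestricted non-negative solutions to x_1+…+x_3 = 11 number C(11+2,2) = 78.
Subtract solutions that violate a single cap (substitute x_i' = x_i − (cap_i+1)): x_1 ≥ 5 gives C(8,2) = 28; x_2 ≥ 8 gives C(5,2) = 10; x_3 ≥ 4 gives C(9,2) = 36. Together 74.
Add back pairs where two caps are both exceeded: 0 + 6 + 0 = 6.
By inclusion–exclusion the count is 78 − 74 + 6 = 10.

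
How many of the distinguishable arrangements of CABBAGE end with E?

180

With the last slot taken by E, it remains to arrange the other 6 letters (CABBAG).
Those 6 letters have A appearing twice and B appearing twice, giving (6)!/(2!·2!) = 180.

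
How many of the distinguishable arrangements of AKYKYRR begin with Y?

180

With the first slot taken by Y, it remains to arrange the other 6 letters (AKKYRR).
Those 6 letters have K appearing twice and R appearing twice, giving (6)!/(2!·2!) = 180.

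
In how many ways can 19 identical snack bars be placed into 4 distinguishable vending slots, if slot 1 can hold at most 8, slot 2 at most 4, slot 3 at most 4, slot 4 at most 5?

By stars and bars, unrestricted non-negative solutions to x_1+…+x_4 = 19 number C(19+3,3) = 1540.
Subtract solutions that violate a single cap (substitute x_i' = x_i − (cap_i+1)): x_1 ≥ 9 gives C(13,3) = 286; x_2 ≥ 5 gives C(17,3) = 680; x_3 ≥ 5 gives C(17,3) = 680; x_4 ≥ 6 gives C(16,3) = 560. Together 2206.
Add back pairs where two caps are both exceeded: 56 + 56 + 35 + 220 + 165 + 165 = 697.
Subtract triples: 1 + 0 + 0 + 20 = 21.
By inclusion–exclusion the count is 1540 − 2206 + 697 − 21 = 10.

10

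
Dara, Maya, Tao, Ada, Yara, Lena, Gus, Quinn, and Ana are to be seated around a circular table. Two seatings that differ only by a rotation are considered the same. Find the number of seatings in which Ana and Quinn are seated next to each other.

10080

Glue Ana and Quinn into a block (2 internal orders). Seating 8 units around a circle gives (7)! arrangements.
So 2 × (7)! = 2 × 5040 = 10080.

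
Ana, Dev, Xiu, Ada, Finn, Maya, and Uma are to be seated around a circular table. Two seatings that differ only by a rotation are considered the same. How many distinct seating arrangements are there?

Seat Ana anywhere (absorbing the rotational symmetry), then permute the other 6: (6)! = 720.

720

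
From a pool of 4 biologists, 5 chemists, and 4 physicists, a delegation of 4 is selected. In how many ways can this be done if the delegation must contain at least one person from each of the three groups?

400

With no constraint there are C(13,4) = 715 possible selections.
Subtract selections that omit an entire group: no biologists → C(9,4) = 126; no chemists → C(8,4) = 70; no physicists → C(9,4) = 126.
Add back selections omitting two groups (i.e. drawn from a single group): C(4,4) + C(5,4) + C(4,4) = 7.
By inclusion–exclusion: 715 − 322 + 7 = 400.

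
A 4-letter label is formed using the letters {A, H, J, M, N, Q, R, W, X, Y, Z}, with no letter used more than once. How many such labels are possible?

This is a permutation of 4 out of 11: P(11,4) = 11!/7!.
That product is 11 × 10 × 9 × 8 = 7920.

7920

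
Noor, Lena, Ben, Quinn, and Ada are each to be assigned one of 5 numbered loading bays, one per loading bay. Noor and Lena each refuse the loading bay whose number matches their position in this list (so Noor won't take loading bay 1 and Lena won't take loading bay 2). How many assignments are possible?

78

Let Aᵢ (for i ∈ {1, 2}) be the placements that put person i in their forbidden loading bay. Any j of these fix j positions, leaving (5−j)! ways to fill the rest, and there are C(2,j) ways to pick which j.
By inclusion–exclusion, the number of valid placements is Σ_{j=0}^{2} (−1)^j C(2,j)·(5−j)!.
Computing: 120 − 48 + 6 = 78.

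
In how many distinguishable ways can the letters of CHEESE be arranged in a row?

CHEESE has 6 letters with E appearing 3 times.
The number of distinct arrangements is 6!/(3!) = 720/6 = 120.

120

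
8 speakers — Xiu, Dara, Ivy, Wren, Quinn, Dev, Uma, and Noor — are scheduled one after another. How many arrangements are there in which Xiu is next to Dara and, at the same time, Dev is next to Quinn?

Treat {Xiu,Dara} as one block (2 orders) and {Dev,Quinn} as another (2 orders).
That leaves 6 units to arrange: 2 × 2 × 6! = 4 × 720 = 2880.

2880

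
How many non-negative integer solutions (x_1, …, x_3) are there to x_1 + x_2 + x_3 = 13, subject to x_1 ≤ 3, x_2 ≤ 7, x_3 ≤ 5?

6

By stars and bars, unrestricted non-negative solutions to x_1+…+x_3 = 13 number C(13+2,2) = 105.
Subtract solutions that violate a single cap (substitute x_i' = x_i − (cap_i+1)): x_1 ≥ 4 gives C(11,2) = 55; x_2 ≥ 8 gives C(7,2) = 21; x_3 ≥ 6 gives C(9,2) = 36. Together 112.
Add back pairs where two caps are both exceeded: 3 + 10 + 0 = 13.
By inclusion–exclusion the count is 105 − 112 + 13 = 6.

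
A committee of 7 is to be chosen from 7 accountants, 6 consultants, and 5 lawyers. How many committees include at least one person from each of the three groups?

28987

Unrestricted: C(18,7) = 31824 ways to pick any 7 of the 18.
Selections missing a whole group: no accountants → C(11,7) = 330; no consultants → C(12,7) = 792; no lawyers → C(13,7) = 1716.
Add back selections omitting two groups (i.e. drawn from a single group): C(7,7) + C(6,7) + C(5,7) = 1.
By inclusion–exclusion: 31824 − 2838 + 1 = 28987.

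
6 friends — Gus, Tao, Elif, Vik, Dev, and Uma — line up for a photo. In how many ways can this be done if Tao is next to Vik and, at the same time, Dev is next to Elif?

Treat {Tao,Vik} as one block (2 orders) and {Dev,Elif} as another (2 orders).
That leaves 4 units to arrange: 2 × 2 × 4! = 4 × 24 = 96.

96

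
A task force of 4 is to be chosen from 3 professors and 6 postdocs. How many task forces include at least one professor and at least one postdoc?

111

Unrestricted: C(9,4) = 126 ways to pick any 4 of the 9.
Subtract selections that omit an entire group: no professors → C(6,4) = 15; no postdocs → C(3,4) = 0.
Both groups omitted at once is impossible, so 126 − 15 = 111.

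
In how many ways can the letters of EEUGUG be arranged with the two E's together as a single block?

30

Treat the 2 copies of E as a single block. The multiset to arrange is then {EE, G, G, U, U}, 5 items in all.
That gives (5)!/(2!·2!) = 30 arrangements.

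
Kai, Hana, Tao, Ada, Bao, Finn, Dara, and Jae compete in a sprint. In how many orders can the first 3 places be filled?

336

This is an ordered selection of 3 from 8: P(8,3).
That gives 8 × 7 × 6 = 336.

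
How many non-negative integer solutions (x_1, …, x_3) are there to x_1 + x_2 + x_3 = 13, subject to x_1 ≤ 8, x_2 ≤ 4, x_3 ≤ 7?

Without the upper bounds there are C(15,2) = 105 ways to split 13 among 3 variables.
Subtract solutions that violate a single cap (substitute x_i' = x_i − (cap_i+1)): x_1 ≥ 9 gives C(6,2) = 15; x_2 ≥ 5 gives C(10,2) = 45; x_3 ≥ 8 gives C(7,2) = 21. Together 81.
Add back pairs where two caps are both exceeded: 0 + 0 + 1 = 1.
By inclusion–exclusion the count is 105 − 81 + 1 = 25.

25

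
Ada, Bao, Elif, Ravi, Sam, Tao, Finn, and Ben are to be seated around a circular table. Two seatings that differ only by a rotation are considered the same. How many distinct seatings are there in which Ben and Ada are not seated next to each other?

3600

All circular seatings of 8 people number (7)! = 5040.
Those with Ben next to Ada: fuse the pair into one unit and seat 7 units around a circle — 2·(6)! = 1440.
Subtracting, 5040 − 1440 = 3600.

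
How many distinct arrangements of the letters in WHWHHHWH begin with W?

21

With the first slot taken by W, it remains to arrange the other 7 letters (HWHHHWH).
Those 7 letters have H appearing 5 times and W appearing twice, giving (7)!/(5!·2!) = 21.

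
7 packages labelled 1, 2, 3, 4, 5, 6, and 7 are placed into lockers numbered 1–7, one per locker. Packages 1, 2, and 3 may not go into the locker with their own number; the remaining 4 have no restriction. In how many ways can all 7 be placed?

Let Aᵢ (for i ∈ {1, 2, 3}) be the placements that put package i in its forbidden locker. Any j of these fix j positions, leaving (7−j)! ways to fill the rest, and there are C(3,j) ways to pick which j.
By inclusion–exclusion, the number of valid placements is Σ_{j=0}^{3} (−1)^j C(3,j)·(7−j)!.
Computing: 5040 − 2160 + 360 − 24 = 3216.

3216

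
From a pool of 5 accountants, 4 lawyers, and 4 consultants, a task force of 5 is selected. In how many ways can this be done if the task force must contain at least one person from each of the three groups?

980

With no constraint there are C(13,5) = 1287 possible selections.
Subtract selections that omit an entire group: no accountants → C(8,5) = 56; no lawyers → C(9,5) = 126; no consultants → C(9,5) = 126.
Add back selections omitting two groups (i.e. drawn from a single group): C(5,5) + C(4,5) + C(4,5) = 1.
By inclusion–exclusion: 1287 − 308 + 1 = 980.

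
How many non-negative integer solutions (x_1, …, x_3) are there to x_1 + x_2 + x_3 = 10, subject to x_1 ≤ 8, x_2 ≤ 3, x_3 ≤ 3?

13

Without the upper bounds there are C(12,2) = 66 ways to split 10 among 3 variables.
Subtract solutions that violate a single cap (substitute x_i' = x_i − (cap_i+1)): x_1 ≥ 9 gives C(3,2) = 3; x_2 ≥ 4 gives C(8,2) = 28; x_3 ≥ 4 gives C(8,2) = 28. Together 59.
Add back pairs where two caps are both exceeded: 0 + 0 + 6 = 6.
By inclusion–exclusion the count is 66 − 59 + 6 = 13.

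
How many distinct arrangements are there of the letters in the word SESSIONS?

The 8 letters of SESSIONS have repeats: S appearing 4 times.
So there are 8! / (4!) = 1680 distinguishable arrangements.

1680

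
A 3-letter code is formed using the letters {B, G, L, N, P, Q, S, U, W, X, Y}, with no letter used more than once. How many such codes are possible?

990

Choose and order 3 of the 11 symbols: the first letter has 11 options, the next 10, then 9.
That product is 11 × 10 × 9 = 990.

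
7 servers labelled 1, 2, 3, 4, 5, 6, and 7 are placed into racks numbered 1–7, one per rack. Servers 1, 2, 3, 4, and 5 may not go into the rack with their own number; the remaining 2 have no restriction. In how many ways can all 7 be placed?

Let Aᵢ (for 1 ≤ i ≤ 5) be the placements that put server i in its forbidden rack. Any j of these fix j positions, leaving (7−j)! ways to fill the rest, and there are C(5,j) ways to pick which j.
By inclusion–exclusion, the number of valid placements is Σ_{j=0}^{5} (−1)^j C(5,j)·(7−j)!.
Computing: 5040 − 3600 + 1200 − 240 + 30 − 2 = 2428.

2428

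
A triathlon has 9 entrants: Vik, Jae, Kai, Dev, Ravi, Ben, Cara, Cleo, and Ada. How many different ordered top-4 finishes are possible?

This is an ordered selection of 4 from 9: P(9,4).
That gives 9 × 8 × 7 × 6 = 3024.

3024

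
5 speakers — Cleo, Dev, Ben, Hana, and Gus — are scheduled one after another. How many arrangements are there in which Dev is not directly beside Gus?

There are 5! = 120 arrangements in all. If Dev and Gus are adjacent, merging them into one block gives 2·(4)! = 48 arrangements.
Complementary counting: 120 − 48 = 72.

72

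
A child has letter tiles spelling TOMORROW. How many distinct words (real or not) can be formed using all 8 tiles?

The 8 letters of TOMORROW have repeats: O appearing 3 times and R appearing twice.
Dividing 8! = 40320 by 3!·2! = 12 for the repeated letters gives 3360.

3360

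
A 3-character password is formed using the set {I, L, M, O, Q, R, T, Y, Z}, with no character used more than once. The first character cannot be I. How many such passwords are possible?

448

The first character has 9−1 = 8 choices (anything except I).
The remaining 2 characters are filled from the other 8 symbols without repetition: 8 × 7 = 56.
Total: 8 × 56 = 448.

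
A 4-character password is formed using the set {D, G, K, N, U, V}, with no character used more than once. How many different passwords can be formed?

This is a permutation of 4 out of 6: P(6,4) = 6!/2!.
6 × 5 × 4 × 3 = 360.

360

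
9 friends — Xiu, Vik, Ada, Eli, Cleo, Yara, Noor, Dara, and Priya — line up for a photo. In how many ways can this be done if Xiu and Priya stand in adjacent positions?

80640

Place the 7 others and the Xiu-Priya pair as 8 objects in a line; the pair has 2 internal arrangements.
So the count is 2·(8)! = 80640.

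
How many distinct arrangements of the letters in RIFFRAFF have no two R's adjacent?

There are 8!/(4!·2!) = 840 arrangements of RIFFRAFF in total.
Arrangements with the R's together: treat RR as one letter, giving (7)!/(4!) = 210.
Hence 840 − 210 = 630.

630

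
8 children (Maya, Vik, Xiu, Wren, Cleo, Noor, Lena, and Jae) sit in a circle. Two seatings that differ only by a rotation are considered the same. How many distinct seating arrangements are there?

Around a circle, 8 distinct people have 8!/8 = (7)! = 5040 rotationally distinct seatings.

5040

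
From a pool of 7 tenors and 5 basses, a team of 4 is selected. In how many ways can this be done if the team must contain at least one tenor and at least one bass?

455

Unrestricted: C(12,4) = 495 ways to pick any 4 of the 12.
Selections missing a whole group: no tenors → C(5,4) = 5; no basses → C(7,4) = 35.
Both groups omitted at once is impossible, so 495 − 40 = 455.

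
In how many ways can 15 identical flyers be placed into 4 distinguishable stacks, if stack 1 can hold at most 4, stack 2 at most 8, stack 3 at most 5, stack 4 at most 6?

Ignoring the caps, the number of non-negative solutions to x_1+…+x_4 = 15 is C(18,3) = 816.
Subtract solutions that violate a single cap (substitute x_i' = x_i − (cap_i+1)): x_1 ≥ 5 gives C(13,3) = 286; x_2 ≥ 9 gives C(9,3) = 84; x_3 ≥ 6 gives C(12,3) = 220; x_4 ≥ 7 gives C(11,3) = 165. Together 755.
Add back pairs where two caps are both exceeded: 4 + 35 + 20 + 1 + 0 + 10 = 70.
By inclusion–exclusion the count is 816 − 755 + 70 = 131.

131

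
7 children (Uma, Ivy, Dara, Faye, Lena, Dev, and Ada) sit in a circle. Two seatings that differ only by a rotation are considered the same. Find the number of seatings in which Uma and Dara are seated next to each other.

240

Glue Uma and Dara into a block (2 internal orders). Seating 6 units around a circle gives (5)! arrangements.
So 2 × (5)! = 2 × 120 = 240.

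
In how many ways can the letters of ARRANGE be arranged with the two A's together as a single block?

360

Treat the 2 copies of A as a single block. The multiset to arrange is then {AA, E, G, N, R, R}, 6 items in all.
That gives (6)!/(2!) = 360 arrangements.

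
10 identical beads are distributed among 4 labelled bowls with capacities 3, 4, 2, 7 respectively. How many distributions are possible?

Without the upper bounds there are C(13,3) = 286 ways to split 10 among 4 bowls.
Subtract solutions that violate a single cap (substitute x_i' = x_i − (cap_i+1)): x_1 ≥ 4 gives C(9,3) = 84; x_2 ≥ 5 gives C(8,3) = 56; x_3 ≥ 3 gives C(10,3) = 120; x_4 ≥ 8 gives C(5,3) = 10. Together 270.
Add back pairs where two caps are both exceeded: 4 + 20 + 0 + 10 + 0 + 0 = 34.
By inclusion–exclusion the count is 286 − 270 + 34 = 50.

50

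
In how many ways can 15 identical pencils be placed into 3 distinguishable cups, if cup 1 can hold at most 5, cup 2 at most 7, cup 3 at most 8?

21

Without the upper bounds there are C(17,2) = 136 ways to split 15 among 3 cups.
Subtract solutions that violate a single cap (substitute x_i' = x_i − (cap_i+1)): x_1 ≥ 6 gives C(11,2) = 55; x_2 ≥ 8 gives C(9,2) = 36; x_3 ≥ 9 gives C(8,2) = 28. Together 119.
Add back pairs where two caps are both exceeded: 3 + 1 + 0 = 4.
By inclusion–exclusion the count is 136 − 119 + 4 = 21.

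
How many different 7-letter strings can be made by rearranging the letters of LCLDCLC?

140

LCLDCLC has 7 letters with C appearing 3 times and L appearing 3 times.
The number of distinct arrangements is 7!/(3!·3!) = 5040/36 = 140.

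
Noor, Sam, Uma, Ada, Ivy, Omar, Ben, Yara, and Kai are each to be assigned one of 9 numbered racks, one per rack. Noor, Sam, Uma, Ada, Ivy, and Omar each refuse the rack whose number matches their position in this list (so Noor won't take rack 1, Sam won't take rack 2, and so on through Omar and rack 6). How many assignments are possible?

183822

Let Aᵢ (for 1 ≤ i ≤ 6) be the placements that put person i in their forbidden rack. Any j of these fix j positions, leaving (9−j)! ways to fill the rest, and there are C(6,j) ways to pick which j.
By inclusion–exclusion, the number of valid placements is Σ_{j=0}^{6} (−1)^j C(6,j)·(9−j)!.
Computing: 362880 − 241920 + 75600 − 14400 + 1800 − 144 + 6 = 183822.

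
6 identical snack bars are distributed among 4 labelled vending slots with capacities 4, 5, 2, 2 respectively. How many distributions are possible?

Ignoring the caps, the number of non-negative solutions to x_1+…+x_4 = 6 is C(9,3) = 84.
Subtract solutions that violate a single cap (substitute x_i' = x_i − (cap_i+1)): x_1 ≥ 5 gives C(4,3) = 4; x_2 ≥ 6 gives C(3,3) = 1; x_3 ≥ 3 gives C(6,3) = 20; x_4 ≥ 3 gives C(6,3) = 20. Together 45.
Add back pairs where two caps are both exceeded: 0 + 0 + 0 + 0 + 0 + 1 = 1.
By inclusion–exclusion the count is 84 − 45 + 1 = 40.

40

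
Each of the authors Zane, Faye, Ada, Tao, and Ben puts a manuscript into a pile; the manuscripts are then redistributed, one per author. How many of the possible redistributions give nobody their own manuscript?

Let Aᵢ be the assignments in which author i gets their own manuscript. We want the size of the complement of A₁∪…∪A_5.
By inclusion–exclusion this is Σ_{j=0}^{5} (−1)^j C(5,j)·(5−j)!.
Computing: 120 − 120 + 60 − 20 + 5 − 1 = 44.

44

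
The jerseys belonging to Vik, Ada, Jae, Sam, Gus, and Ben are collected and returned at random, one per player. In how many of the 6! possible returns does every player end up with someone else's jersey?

Count assignments avoiding every fixed point. For any j of the 6 players fixed to their old jersey, the other 6−j can be arranged in (6−j)! ways.
By inclusion–exclusion this is Σ_{j=0}^{6} (−1)^j C(6,j)·(6−j)!.
Computing: 720 − 720 + 360 − 120 + 30 − 6 + 1 = 265.

265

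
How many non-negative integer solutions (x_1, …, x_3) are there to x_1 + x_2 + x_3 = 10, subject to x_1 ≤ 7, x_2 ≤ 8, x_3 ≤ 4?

Ignoring the caps, the number of non-negative solutions to x_1+…+x_3 = 10 is C(12,2) = 66.
Subtract solutions that violate a single cap (substitute x_i' = x_i − (cap_i+1)): x_1 ≥ 8 gives C(4,2) = 6; x_2 ≥ 9 gives C(3,2) = 3; x_3 ≥ 5 gives C(7,2) = 21. Together 30.
No two caps can be exceeded simultaneously, so the pair terms are all 0.
By inclusion–exclusion the count is 66 − 30 + 0 = 36.

36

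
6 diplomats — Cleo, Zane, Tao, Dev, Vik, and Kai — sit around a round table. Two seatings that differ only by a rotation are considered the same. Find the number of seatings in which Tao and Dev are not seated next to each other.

72

Without the restriction there are (5)! = 120 seatings.
Those with Tao next to Dev: fuse the pair into one unit and seat 5 units around a circle — 2·(4)! = 48.
Subtracting, 120 − 48 = 72.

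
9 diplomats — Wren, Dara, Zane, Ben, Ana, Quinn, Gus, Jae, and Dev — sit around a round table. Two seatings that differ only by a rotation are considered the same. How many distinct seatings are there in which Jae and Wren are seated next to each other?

Glue Jae and Wren into a block (2 internal orders). Seating 8 units around a circle gives (7)! arrangements.
So 2 × (7)! = 2 × 5040 = 10080.

10080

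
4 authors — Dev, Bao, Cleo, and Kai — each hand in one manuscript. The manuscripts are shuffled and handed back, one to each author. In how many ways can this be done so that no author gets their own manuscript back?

Let Aᵢ be the assignments in which author i gets their own manuscript. We want the size of the complement of A₁∪…∪A_4.
By inclusion–exclusion this is Σ_{j=0}^{4} (−1)^j C(4,j)·(4−j)!.
Computing: 24 − 24 + 12 − 4 + 1 = 9.

9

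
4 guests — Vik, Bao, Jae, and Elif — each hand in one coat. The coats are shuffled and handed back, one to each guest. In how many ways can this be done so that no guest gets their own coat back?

9

Let Aᵢ be the assignments in which guest i gets their own coat. We want the size of the complement of A₁∪…∪A_4.
By inclusion–exclusion this is Σ_{j=0}^{4} (−1)^j C(4,j)·(4−j)!.
Computing: 24 − 24 + 12 − 4 + 1 = 9.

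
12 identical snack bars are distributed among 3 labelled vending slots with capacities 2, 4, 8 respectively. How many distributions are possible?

6

Ignoring the caps, the number of non-negative solutions to x_1+…+x_3 = 12 is C(14,2) = 91.
Subtract solutions that violate a single cap (substitute x_i' = x_i − (cap_i+1)): x_1 ≥ 3 gives C(11,2) = 55; x_2 ≥ 5 gives C(9,2) = 36; x_3 ≥ 9 gives C(5,2) = 10. Together 101.
Add back pairs where two caps are both exceeded: 15 + 1 + 0 = 16.
By inclusion–exclusion the count is 91 − 101 + 16 = 6.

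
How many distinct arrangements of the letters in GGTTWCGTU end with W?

Fix W in the last position and arrange the remaining 8 letters.
Those 8 letters have G appearing 3 times and T appearing 3 times, giving (8)!/(3!·3!) = 1120.

1120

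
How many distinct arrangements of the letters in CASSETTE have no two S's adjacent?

There are 8!/(2!·2!·2!) = 5040 arrangements of CASSETTE in total.
Arrangements with the S's together: treat SS as one letter, giving (7)!/(2!·2!) = 1260.
Hence 5040 − 1260 = 3780.

3780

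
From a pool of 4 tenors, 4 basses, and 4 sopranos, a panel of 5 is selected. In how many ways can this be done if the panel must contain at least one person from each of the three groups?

624

With no constraint there are C(12,5) = 792 possible selections.
Subtract selections that omit an entire group: no tenors → C(8,5) = 56; no basses → C(8,5) = 56; no sopranos → C(8,5) = 56.
Add back selections omitting two groups (i.e. drawn from a single group): C(4,5) + C(4,5) + C(4,5) = 0.
By inclusion–exclusion: 792 − 168 + 0 = 624.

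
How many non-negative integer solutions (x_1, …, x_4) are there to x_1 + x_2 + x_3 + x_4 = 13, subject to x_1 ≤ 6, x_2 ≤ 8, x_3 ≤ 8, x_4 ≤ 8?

371

Without the upper bounds there are C(16,3) = 560 ways to split 13 among 4 variables.
Subtract solutions that violate a single cap (substitute x_i' = x_i − (cap_i+1)): x_1 ≥ 7 gives C(9,3) = 84; x_2 ≥ 9 gives C(7,3) = 35; x_3 ≥ 9 gives C(7,3) = 35; x_4 ≥ 9 gives C(7,3) = 35. Together 189.
No two caps can be exceeded simultaneously, so the pair terms are all 0.
By inclusion–exclusion the count is 560 − 189 + 0 = 371.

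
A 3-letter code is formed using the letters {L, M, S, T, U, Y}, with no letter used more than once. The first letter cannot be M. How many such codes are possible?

The first letter has 6−1 = 5 choices (anything except M).
The remaining 2 letters are filled from the other 5 symbols without repetition: 5 × 4 = 20.
Total: 5 × 20 = 100.

100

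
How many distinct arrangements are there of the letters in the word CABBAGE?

1260

Letter multiplicities in CABBAGE: A×2, B×2, C×1, E×1, G×1.
So there are 7! / (2!·2!) = 1260 distinguishable arrangements.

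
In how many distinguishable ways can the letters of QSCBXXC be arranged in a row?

1260

QSCBXXC has 7 letters with C appearing twice and X appearing twice.
So there are 7! / (2!·2!) = 1260 distinguishable arrangements.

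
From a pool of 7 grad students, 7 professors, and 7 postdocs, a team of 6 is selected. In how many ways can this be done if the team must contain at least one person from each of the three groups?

Unrestricted: C(21,6) = 54264 ways to pick any 6 of the 21.
Selections missing a whole group: no grad students → C(14,6) = 3003; no professors → C(14,6) = 3003; no postdocs → C(14,6) = 3003.
Add back selections omitting two groups (i.e. drawn from a single group): C(7,6) + C(7,6) + C(7,6) = 21.
By inclusion–exclusion: 54264 − 9009 + 21 = 45276.

45276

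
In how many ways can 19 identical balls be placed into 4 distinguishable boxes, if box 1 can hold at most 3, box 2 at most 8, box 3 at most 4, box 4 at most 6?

10

Without the upper bounds there are C(22,3) = 1540 ways to split 19 among 4 boxes.
Subtract solutions that violate a single cap (substitute x_i' = x_i − (cap_i+1)): x_1 ≥ 4 gives C(18,3) = 816; x_2 ≥ 9 gives C(13,3) = 286; x_3 ≥ 5 gives C(17,3) = 680; x_4 ≥ 7 gives C(15,3) = 455. Together 2237.
Add back pairs where two caps are both exceeded: 84 + 286 + 165 + 56 + 20 + 120 = 731.
Subtract triples: 4 + 0 + 20 + 0 = 24.
By inclusion–exclusion the count is 1540 − 2237 + 731 − 24 = 10.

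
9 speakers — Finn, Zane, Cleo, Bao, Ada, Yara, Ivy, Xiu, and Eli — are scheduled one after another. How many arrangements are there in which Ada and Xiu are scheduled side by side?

Glue Ada and Xiu into one block (2 internal orders), leaving 8 units to arrange in a row.
That gives 2 × 8! = 2 × 40320 = 80640.

80640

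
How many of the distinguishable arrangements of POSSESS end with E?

Fix E in the last position and arrange the remaining 6 letters.
Those 6 letters have S appearing 4 times, giving (6)!/(4!) = 30.

30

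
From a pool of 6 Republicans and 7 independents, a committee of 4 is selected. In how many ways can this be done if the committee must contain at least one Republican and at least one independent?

665

Unrestricted: C(13,4) = 715 ways to pick any 4 of the 13.
Selections missing a whole group: no Republicans → C(7,4) = 35; no independents → C(6,4) = 15.
Both groups omitted at once is impossible, so 715 − 50 = 665.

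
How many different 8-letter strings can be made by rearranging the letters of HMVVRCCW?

10080

HMVVRCCW has 8 letters with C appearing twice and V appearing twice.
So there are 8! / (2!·2!) = 10080 distinguishable arrangements.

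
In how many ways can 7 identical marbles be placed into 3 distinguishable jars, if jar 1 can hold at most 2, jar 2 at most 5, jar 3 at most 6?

17

Without the upper bounds there are C(9,2) = 36 ways to split 7 among 3 jars.
Subtract solutions that violate a single cap (substitute x_i' = x_i − (cap_i+1)): x_1 ≥ 3 gives C(6,2) = 15; x_2 ≥ 6 gives C(3,2) = 3; x_3 ≥ 7 gives C(2,2) = 1. Together 19.
No two caps can be exceeded simultaneously, so the pair terms are all 0.
By inclusion–exclusion the count is 36 − 19 + 0 = 17.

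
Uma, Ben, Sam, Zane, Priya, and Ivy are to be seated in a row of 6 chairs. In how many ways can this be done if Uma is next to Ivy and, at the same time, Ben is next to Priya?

96

Treat {Uma,Ivy} as one block (2 orders) and {Ben,Priya} as another (2 orders).
That leaves 4 units to arrange: 2 × 2 × 4! = 4 × 24 = 96.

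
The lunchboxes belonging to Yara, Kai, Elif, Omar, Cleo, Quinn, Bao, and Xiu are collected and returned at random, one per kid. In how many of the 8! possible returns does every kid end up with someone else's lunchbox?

14833

Count assignments avoiding every fixed point. For any j of the 8 kids fixed to their own lunchbox, the other 8−j can be arranged in (8−j)! ways.
By inclusion–exclusion this is Σ_{j=0}^{8} (−1)^j C(8,j)·(8−j)!.
Computing: 40320 − 40320 + 20160 − 6720 + 1680 − 336 + 56 − 8 + 1 = 14833.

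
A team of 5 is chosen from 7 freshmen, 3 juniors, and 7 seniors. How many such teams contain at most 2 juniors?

Split by how many juniors are chosen (0 through 2).
Sum: C(3,0)·C(14,5) + C(3,1)·C(14,4) + C(3,2)·C(14,3) = 2002 + 3003 + 1092 = 6097.

6097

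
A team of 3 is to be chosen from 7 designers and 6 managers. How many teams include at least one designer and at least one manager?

231

Total 3-person selections from all 13: C(13,3) = 286.
Selections missing a whole group: no designers → C(6,3) = 20; no managers → C(7,3) = 35.
Both groups omitted at once is impossible, so 286 − 55 = 231.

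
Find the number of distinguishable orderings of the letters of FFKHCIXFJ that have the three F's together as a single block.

5040

Treat the 3 copies of F as a single block. The multiset to arrange is then {FFF, C, H, I, J, K, X}, 7 items in all.
All 7 items are distinct, so there are (7)! = 5040 arrangements.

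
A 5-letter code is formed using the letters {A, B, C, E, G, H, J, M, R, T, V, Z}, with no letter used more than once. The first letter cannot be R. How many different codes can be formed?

The first letter has 12−1 = 11 choices (anything except R).
The remaining 4 letters are filled from the other 11 symbols without repetition: 11 × 10 × 9 × 8 = 7920.
Total: 11 × 7920 = 87120.

87120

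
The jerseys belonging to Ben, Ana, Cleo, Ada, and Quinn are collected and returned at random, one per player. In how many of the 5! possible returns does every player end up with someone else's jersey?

44

Let Aᵢ be the assignments in which player i gets their old jersey. We want the size of the complement of A₁∪…∪A_5.
By inclusion–exclusion this is Σ_{j=0}^{5} (−1)^j C(5,j)·(5−j)!.
Computing: 120 − 120 + 60 − 20 + 5 − 1 = 44.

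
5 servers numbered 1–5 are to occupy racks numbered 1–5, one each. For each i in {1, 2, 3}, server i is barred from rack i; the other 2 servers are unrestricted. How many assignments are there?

64

Let Aᵢ (for i ∈ {1, 2, 3}) be the placements that put server i in its forbidden rack. Any j of these fix j positions, leaving (5−j)! ways to fill the rest, and there are C(3,j) ways to pick which j.
By inclusion–exclusion, the number of valid placements is Σ_{j=0}^{3} (−1)^j C(3,j)·(5−j)!.
Computing: 120 − 72 + 18 − 2 = 64.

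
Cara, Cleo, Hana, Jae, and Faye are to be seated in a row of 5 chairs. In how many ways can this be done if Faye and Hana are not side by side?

Of the 5! = 120 arrangements, those with Faye and Hana adjacent number 2 × 4! = 48 (treat the pair as a block with 2 internal orders).
Complementary counting: 120 − 48 = 72.

72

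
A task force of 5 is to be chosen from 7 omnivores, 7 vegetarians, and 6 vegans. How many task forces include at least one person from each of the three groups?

10976

With no constraint there are C(20,5) = 15504 possible selections.
Subtract selections that omit an entire group: no omnivores → C(13,5) = 1287; no vegetarians → C(13,5) = 1287; no vegans → C(14,5) = 2002.
Add back selections omitting two groups (i.e. drawn from a single group): C(7,5) + C(7,5) + C(6,5) = 48.
By inclusion–exclusion: 15504 − 4576 + 48 = 10976.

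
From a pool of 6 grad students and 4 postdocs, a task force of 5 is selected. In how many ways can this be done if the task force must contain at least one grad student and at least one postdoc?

246

Total 5-person selections from all 10: C(10,5) = 252.
Subtract selections that omit an entire group: no grad students → C(4,5) = 0; no postdocs → C(6,5) = 6.
Both groups omitted at once is impossible, so 252 − 6 = 246.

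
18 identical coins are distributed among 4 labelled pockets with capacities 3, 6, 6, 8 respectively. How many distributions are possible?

52

Without the upper bounds there are C(21,3) = 1330 ways to split 18 among 4 pockets.
Subtract solutions that violate a single cap (substitute x_i' = x_i − (cap_i+1)): x_1 ≥ 4 gives C(17,3) = 680; x_2 ≥ 7 gives C(14,3) = 364; x_3 ≥ 7 gives C(14,3) = 364; x_4 ≥ 9 gives C(12,3) = 220. Together 1628.
Add back pairs where two caps are both exceeded: 120 + 120 + 56 + 35 + 10 + 10 = 351.
Subtract triples: 1 + 0 + 0 + 0 = 1.
By inclusion–exclusion the count is 1330 − 1628 + 351 − 1 = 52.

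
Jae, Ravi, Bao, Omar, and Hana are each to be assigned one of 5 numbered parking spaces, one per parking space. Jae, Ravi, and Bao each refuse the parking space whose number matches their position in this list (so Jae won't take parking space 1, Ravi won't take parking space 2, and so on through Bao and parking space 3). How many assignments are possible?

64

Let Aᵢ (for i ∈ {1, 2, 3}) be the placements that put person i in their forbidden parking space. Any j of these fix j positions, leaving (5−j)! ways to fill the rest, and there are C(3,j) ways to pick which j.
By inclusion–exclusion, the number of valid placements is Σ_{j=0}^{3} (−1)^j C(3,j)·(5−j)!.
Computing: 120 − 72 + 18 − 2 = 64.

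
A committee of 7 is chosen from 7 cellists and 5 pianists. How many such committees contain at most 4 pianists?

Split by how many pianists are chosen (0 through 4).
Sum: C(5,0)·C(7,7) + C(5,1)·C(7,6) + C(5,2)·C(7,5) + C(5,3)·C(7,4) + C(5,4)·C(7,3) = 1 + 35 + 210 + 350 + 175 = 771.

771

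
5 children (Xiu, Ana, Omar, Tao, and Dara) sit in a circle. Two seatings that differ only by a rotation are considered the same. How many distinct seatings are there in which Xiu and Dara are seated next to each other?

12

Treat {Xiu, Dara} as one unit (2 internal orders) and seat the resulting 4 units around the table: (3)! circular arrangements.
So 2 × (3)! = 2 × 6 = 12.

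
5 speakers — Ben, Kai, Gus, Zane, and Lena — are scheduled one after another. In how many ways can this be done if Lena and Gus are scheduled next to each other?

48

Place the 3 others and the Lena-Gus pair as 4 objects in a line; the pair has 2 internal arrangements.
That gives 2 × 4! = 2 × 24 = 48.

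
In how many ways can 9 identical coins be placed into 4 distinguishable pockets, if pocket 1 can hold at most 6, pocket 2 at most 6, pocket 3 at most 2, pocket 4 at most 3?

70

Ignoring the caps, the number of non-negative solutions to x_1+…+x_4 = 9 is C(12,3) = 220.
Subtract solutions that violate a single cap (substitute x_i' = x_i − (cap_i+1)): x_1 ≥ 7 gives C(5,3) = 10; x_2 ≥ 7 gives C(5,3) = 10; x_3 ≥ 3 gives C(9,3) = 84; x_4 ≥ 4 gives C(8,3) = 56. Together 160.
Add back pairs where two caps are both exceeded: 0 + 0 + 0 + 0 + 0 + 10 = 10.
By inclusion–exclusion the count is 220 − 160 + 10 = 70.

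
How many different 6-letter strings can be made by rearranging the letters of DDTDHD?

The 6 letters of DDTDHD have repeats: D appearing 4 times.
The number of distinct arrangements is 6!/(4!) = 720/24 = 30.

30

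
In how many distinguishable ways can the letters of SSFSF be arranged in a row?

10

The 5 letters of SSFSF have repeats: F appearing twice and S appearing 3 times.
So there are 5! / (3!·2!) = 10 distinguishable arrangements.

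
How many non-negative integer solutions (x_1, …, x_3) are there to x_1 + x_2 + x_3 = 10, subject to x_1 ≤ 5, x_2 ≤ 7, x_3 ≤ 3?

Ignoring the caps, the number of non-negative solutions to x_1+…+x_3 = 10 is C(12,2) = 66.
Subtract solutions that violate a single cap (substitute x_i' = x_i − (cap_i+1)): x_1 ≥ 6 gives C(6,2) = 15; x_2 ≥ 8 gives C(4,2) = 6; x_3 ≥ 4 gives C(8,2) = 28. Together 49.
Add back pairs where two caps are both exceeded: 0 + 1 + 0 = 1.
By inclusion–exclusion the count is 66 − 49 + 1 = 18.

18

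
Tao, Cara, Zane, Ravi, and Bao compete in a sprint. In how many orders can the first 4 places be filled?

120

There are 5 choices for 1st place, 4 for 2nd, and so on down to 2 for position 4.
That gives 5 × 4 × 3 × 2 = 120.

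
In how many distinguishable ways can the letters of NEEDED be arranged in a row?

60

The 6 letters of NEEDED have repeats: D appearing twice and E appearing 3 times.
Dividing 6! = 720 by 3!·2! = 12 for the repeated letters gives 60.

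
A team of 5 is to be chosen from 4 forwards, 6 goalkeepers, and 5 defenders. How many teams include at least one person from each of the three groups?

2170

With no constraint there are C(15,5) = 3003 possible selections.
Selections missing a whole group: no forwards → C(11,5) = 462; no goalkeepers → C(9,5) = 126; no defenders → C(10,5) = 252.
Add back selections omitting two groups (i.e. drawn from a single group): C(4,5) + C(6,5) + C(5,5) = 7.
By inclusion–exclusion: 3003 − 840 + 7 = 2170.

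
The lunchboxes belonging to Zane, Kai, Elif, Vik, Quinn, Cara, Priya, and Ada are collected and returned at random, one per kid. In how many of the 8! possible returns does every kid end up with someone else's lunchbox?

This is the derangement count D_8: permutations of 8 items with no fixed point.
By inclusion–exclusion this is Σ_{j=0}^{8} (−1)^j C(8,j)·(8−j)!.
Computing: 40320 − 40320 + 20160 − 6720 + 1680 − 336 + 56 − 8 + 1 = 14833.

14833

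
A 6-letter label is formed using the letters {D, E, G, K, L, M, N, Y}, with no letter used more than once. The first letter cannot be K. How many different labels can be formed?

The first letter has 8−1 = 7 choices (anything except K).
The remaining 5 letters are filled from the other 7 symbols without repetition: 7 × 6 × 5 × 4 × 3 = 2520.
Total: 7 × 2520 = 17640.

17640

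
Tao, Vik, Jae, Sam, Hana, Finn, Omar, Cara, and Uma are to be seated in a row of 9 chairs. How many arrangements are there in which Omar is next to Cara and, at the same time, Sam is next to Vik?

20160

Treat {Omar,Cara} as one block (2 orders) and {Sam,Vik} as another (2 orders).
That leaves 7 units to arrange: 2 × 2 × 7! = 4 × 5040 = 20160.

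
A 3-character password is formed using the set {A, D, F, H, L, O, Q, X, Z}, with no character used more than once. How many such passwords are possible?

504

Choose and order 3 of the 9 symbols: the first character has 9 options, the next 8, then 7.
9 × 8 × 7 = 504.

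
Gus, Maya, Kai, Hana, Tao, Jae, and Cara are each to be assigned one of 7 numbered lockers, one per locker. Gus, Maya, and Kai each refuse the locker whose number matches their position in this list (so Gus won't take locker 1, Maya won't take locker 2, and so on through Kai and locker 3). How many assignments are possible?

Let Aᵢ (for i ∈ {1, 2, 3}) be the placements that put person i in their forbidden locker. Any j of these fix j positions, leaving (7−j)! ways to fill the rest, and there are C(3,j) ways to pick which j.
By inclusion–exclusion, the number of valid placements is Σ_{j=0}^{3} (−1)^j C(3,j)·(7−j)!.
Computing: 5040 − 2160 + 360 − 24 = 3216.

3216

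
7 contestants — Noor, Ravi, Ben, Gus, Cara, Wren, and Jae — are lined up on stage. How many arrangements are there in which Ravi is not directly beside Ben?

Of the 7! = 5040 arrangements, those with Ravi and Ben adjacent number 2 × 6! = 1440 (treat the pair as a block with 2 internal orders).
So 5040 − 1440 = 3600 arrangements keep them apart.

3600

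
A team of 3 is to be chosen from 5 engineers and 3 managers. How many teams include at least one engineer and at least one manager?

45

Unrestricted: C(8,3) = 56 ways to pick any 3 of the 8.
Selections missing a whole group: no engineers → C(3,3) = 1; no managers → C(5,3) = 10.
Both groups omitted at once is impossible, so 56 − 11 = 45.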